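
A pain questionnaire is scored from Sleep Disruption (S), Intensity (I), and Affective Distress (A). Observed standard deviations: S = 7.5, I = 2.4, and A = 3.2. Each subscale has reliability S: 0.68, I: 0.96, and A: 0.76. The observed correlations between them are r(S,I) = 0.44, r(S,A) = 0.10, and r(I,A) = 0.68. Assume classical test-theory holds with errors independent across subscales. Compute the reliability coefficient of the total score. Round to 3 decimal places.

0.800

Var(S+I+A) = 7.5² + 2.4² + 3.2² + 2·[7.5·2.4·0.44 + 7.5·3.2·0.10 + 2.4·3.2·0.68] = 72.25 + 31.0848 = 103.335.
Under uncorrelated errors the observed covariances equal the true-score covariances, so only the own-variance terms attenuate.
True-score variance = [7.5²·0.68 + 2.4²·0.96 + 3.2²·0.76] + 31.0848 = 51.562 + 31.0848 = 82.6468.
Reliability = 82.6468 / 103.335 = 0.800.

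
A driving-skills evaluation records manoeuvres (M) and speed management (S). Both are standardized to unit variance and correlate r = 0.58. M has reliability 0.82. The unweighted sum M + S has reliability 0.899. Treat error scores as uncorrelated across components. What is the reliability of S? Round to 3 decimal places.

Var(M+S) = 2 + 2·0.58 = 3.160.
True-score variance = ρ_M + ρ_S + 2·0.58, so 0.899 = (0.82 + ρ_S + 1.16) / 3.160.
ρ_S = 0.899·3.160 − 0.82 − 1.16 = 0.861.

0.861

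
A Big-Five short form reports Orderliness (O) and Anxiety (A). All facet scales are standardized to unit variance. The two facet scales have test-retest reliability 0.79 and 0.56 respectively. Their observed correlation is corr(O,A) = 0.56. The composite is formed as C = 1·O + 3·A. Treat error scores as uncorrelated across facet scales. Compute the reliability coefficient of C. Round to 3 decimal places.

0.688

Var(C) = 1 + 3² + 2·[3·0.56] = 10 + 3.36 = 13.36.
With uncorrelated errors the cross-covariances are all true-score covariance, so they carry over unchanged; only the diagonal terms shrink to ρᵢσᵢ².
True-score variance = [0.79 + 3²·0.56] + 3.36 = 5.83 + 3.36 = 9.19.
Reliability = 9.19 / 13.36 = 0.688.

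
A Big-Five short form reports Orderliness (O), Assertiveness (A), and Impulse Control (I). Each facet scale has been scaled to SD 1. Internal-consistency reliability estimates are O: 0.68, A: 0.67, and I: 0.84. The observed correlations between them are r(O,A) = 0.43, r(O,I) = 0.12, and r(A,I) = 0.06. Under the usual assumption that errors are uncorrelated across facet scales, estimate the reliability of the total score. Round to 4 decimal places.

Var(O+A+I) = 3 + 2·[0.43 + 0.12 + 0.06] = 3 + 1.22 = 4.22.
Under uncorrelated errors the observed covariances equal the true-score covariances, so only the own-variance terms attenuate.
True-score variance = [0.68 + 0.67 + 0.84] + 1.22 = 2.19 + 1.22 = 3.41.
Reliability = 3.41 / 4.22 = 0.8081.

0.8081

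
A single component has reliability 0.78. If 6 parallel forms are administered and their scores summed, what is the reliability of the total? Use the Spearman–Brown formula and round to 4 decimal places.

ρ_k = kρ / (1 + (k−1)ρ) = 6·0.78 / (1 + 5·0.78) = 4.680 / 4.900 = 0.9551.

0.9551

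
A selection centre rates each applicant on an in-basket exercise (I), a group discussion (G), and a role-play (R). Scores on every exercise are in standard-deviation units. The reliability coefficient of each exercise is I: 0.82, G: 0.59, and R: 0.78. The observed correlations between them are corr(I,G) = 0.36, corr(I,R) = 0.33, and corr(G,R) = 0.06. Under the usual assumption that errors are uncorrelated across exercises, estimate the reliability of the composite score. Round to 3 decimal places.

0.820

Var(I+G+R) = 3 + 2·[0.36 + 0.33 + 0.06] = 3 + 1.5 = 4.5.
Under uncorrelated errors the observed covariances equal the true-score covariances, so only the own-variance terms attenuate.
True-score variance = [0.82 + 0.59 + 0.78] + 1.5 = 2.19 + 1.5 = 3.69.
Reliability = 3.69 / 4.5 = 0.820.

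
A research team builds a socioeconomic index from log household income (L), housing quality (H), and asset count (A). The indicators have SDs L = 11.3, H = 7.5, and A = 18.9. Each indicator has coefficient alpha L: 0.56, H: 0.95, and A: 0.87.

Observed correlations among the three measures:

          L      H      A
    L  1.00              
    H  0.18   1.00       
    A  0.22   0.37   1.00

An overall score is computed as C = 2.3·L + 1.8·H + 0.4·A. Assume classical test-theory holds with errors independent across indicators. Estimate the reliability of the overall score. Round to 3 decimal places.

Var(C) = 2.3²·11.3² + 1.8²·7.5² + 0.4²·18.9² + 2·[4.14·11.3·7.5·0.18 + 0.92·11.3·18.9·0.22 + 0.72·7.5·18.9·0.37] = 914.884 + 288.289 = 1203.17.
With uncorrelated errors the cross-covariances are all true-score covariance, so they carry over unchanged; only the diagonal terms shrink to ρᵢσᵢ².
True-score variance = [2.3²·11.3²·0.56 + 1.8²·7.5²·0.95 + 0.4²·18.9²·0.87] + 288.289 = 601.13 + 288.289 = 889.419.
Reliability = 889.419 / 1203.17 = 0.739.

0.739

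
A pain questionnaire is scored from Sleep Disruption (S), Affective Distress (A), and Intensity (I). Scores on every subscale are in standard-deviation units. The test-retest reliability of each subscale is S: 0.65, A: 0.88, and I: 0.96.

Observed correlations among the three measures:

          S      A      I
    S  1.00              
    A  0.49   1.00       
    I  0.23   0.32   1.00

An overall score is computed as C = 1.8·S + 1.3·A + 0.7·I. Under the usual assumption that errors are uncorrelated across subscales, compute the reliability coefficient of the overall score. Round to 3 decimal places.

0.847

Var(C) = 1.8² + 1.3² + 0.7² + 2·[2.34·0.49 + 1.26·0.23 + 0.91·0.32] = 5.42 + 3.4552 = 8.8752.
Because errors are independent across components, Cov(Tᵢ,Tⱼ) = Cov(Xᵢ,Xⱼ); the off-diagonal part of the true-score variance is the same as above.
True-score variance = [1.8²·0.65 + 1.3²·0.88 + 0.7²·0.96] + 3.4552 = 4.0636 + 3.4552 = 7.5188.
Reliability = 7.5188 / 8.8752 = 0.847.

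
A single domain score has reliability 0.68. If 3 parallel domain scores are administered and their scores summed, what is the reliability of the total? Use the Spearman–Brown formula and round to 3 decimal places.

0.864

ρ_k = kρ / (1 + (k−1)ρ) = 3·0.68 / (1 + 2·0.68) = 2.040 / 2.360 = 0.864.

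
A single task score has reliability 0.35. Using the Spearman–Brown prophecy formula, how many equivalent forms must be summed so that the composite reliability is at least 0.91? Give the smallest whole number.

19

k ≥ ρ*(1−ρ₁)/(ρ₁(1−ρ*)) = 0.91·0.65 / (0.35·0.09) = 18.778.
Smallest integer k = 19.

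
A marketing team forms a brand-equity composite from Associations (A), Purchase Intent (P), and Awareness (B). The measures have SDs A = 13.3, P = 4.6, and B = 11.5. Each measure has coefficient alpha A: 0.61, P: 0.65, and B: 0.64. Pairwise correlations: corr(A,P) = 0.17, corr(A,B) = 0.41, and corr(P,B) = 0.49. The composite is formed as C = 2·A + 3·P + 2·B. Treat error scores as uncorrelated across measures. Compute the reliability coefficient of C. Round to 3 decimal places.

0.775

Var(C) = 2²·13.3² + 3²·4.6² + 2²·11.5² + 2·[6·13.3·4.6·0.17 + 4·13.3·11.5·0.41 + 6·4.6·11.5·0.49] = 1427 + 937.535 = 2364.54.
With uncorrelated errors the cross-covariances are all true-score covariance, so they carry over unchanged; only the diagonal terms shrink to ρᵢσᵢ².
True-score variance = [2²·13.3²·0.61 + 3²·4.6²·0.65 + 2²·11.5²·0.64] + 937.535 = 893.958 + 937.535 = 1831.49.
Reliability = 1831.49 / 2364.54 = 0.775.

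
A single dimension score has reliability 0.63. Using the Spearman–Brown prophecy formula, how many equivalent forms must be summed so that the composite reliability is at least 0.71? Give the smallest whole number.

2

k ≥ ρ*(1−ρ₁)/(ρ₁(1−ρ*)) = 0.71·0.37 / (0.63·0.29) = 1.438.
Smallest integer k = 2.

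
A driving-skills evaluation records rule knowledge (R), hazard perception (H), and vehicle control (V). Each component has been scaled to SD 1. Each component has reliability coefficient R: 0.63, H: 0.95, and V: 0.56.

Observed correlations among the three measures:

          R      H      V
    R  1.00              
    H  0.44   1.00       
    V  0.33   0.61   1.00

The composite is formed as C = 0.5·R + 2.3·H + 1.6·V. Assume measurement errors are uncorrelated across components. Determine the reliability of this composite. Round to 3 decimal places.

Var(C) = 0.5² + 2.3² + 1.6² + 2·[1.15·0.44 + 0.8·0.33 + 3.68·0.61] = 8.1 + 6.0296 = 14.1296.
Under uncorrelated errors the observed covariances equal the true-score covariances, so only the own-variance terms attenuate.
True-score variance = [0.5²·0.63 + 2.3²·0.95 + 1.6²·0.56] + 6.0296 = 6.6166 + 6.0296 = 12.6462.
Reliability = 12.6462 / 14.1296 = 0.895.

0.895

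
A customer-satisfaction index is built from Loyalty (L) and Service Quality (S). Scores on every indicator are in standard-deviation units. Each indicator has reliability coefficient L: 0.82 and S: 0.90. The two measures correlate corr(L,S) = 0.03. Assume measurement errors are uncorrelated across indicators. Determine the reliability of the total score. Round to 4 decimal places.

Var(L+S) = 2 + 2·[0.03] = 2 + 0.06 = 2.06.
Because errors are independent across components, Cov(Tᵢ,Tⱼ) = Cov(Xᵢ,Xⱼ); the off-diagonal part of the true-score variance is the same as above.
True-score variance = [0.82 + 0.90] + 0.06 = 1.72 + 0.06 = 1.78.
Reliability = 1.78 / 2.06 = 0.8641.

0.8641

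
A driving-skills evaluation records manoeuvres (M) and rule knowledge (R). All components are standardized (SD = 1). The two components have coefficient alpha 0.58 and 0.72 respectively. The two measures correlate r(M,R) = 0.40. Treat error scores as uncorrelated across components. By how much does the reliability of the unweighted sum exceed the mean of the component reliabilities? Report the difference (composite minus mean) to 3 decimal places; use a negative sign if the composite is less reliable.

Var(sum) = 2 + 0.8 = 2.8; true-score variance = 1.3 + 0.8 = 2.1; composite reliability = 0.7500.
Mean component reliability = 0.6500.
Difference = 0.7500 − 0.6500 = 0.100.

0.100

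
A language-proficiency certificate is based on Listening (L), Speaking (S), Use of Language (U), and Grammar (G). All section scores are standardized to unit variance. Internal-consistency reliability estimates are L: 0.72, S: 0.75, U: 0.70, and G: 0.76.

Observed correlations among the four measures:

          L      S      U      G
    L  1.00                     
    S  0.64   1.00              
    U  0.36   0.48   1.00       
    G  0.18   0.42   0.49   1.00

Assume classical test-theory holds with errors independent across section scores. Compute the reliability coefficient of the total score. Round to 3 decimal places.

0.883

Var(L+S+U+G) = 4 + 2·[0.64 + 0.36 + 0.18 + 0.48 + 0.42 + 0.49] = 4 + 5.14 = 9.14.
With uncorrelated errors the cross-covariances are all true-score covariance, so they carry over unchanged; only the diagonal terms shrink to ρᵢσᵢ².
True-score variance = [0.72 + 0.75 + 0.70 + 0.76] + 5.14 = 2.93 + 5.14 = 8.07.
Reliability = 8.07 / 9.14 = 0.883.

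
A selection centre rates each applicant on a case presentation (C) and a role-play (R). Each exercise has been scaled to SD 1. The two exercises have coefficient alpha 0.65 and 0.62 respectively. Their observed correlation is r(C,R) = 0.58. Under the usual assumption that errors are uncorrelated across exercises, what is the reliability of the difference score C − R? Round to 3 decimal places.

Var(C−R) = 1 + 1 − 2·0.58 = 2 − 1.16 = 0.84.
Because errors are independent across components, Cov(Tᵢ,Tⱼ) = Cov(Xᵢ,Xⱼ); the off-diagonal part of the true-score variance is the same as above.
True-score variance = [0.65 + 0.62] − 1.16 = 1.27 − 1.16 = 0.11.
Reliability = 0.11 / 0.84 = 0.131.

0.131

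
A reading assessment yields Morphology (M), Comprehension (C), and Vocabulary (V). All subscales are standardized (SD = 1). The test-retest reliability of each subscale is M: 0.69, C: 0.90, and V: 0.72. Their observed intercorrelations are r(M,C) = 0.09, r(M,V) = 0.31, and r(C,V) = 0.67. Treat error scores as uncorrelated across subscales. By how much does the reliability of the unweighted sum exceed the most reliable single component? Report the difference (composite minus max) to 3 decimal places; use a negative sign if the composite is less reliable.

Var(sum) = 3 + 2.14 = 5.14; true-score variance = 2.31 + 2.14 = 4.45; composite reliability = 0.8658.
Max component reliability = 0.9000.
Difference = 0.8658 − 0.9000 = -0.034.

-0.034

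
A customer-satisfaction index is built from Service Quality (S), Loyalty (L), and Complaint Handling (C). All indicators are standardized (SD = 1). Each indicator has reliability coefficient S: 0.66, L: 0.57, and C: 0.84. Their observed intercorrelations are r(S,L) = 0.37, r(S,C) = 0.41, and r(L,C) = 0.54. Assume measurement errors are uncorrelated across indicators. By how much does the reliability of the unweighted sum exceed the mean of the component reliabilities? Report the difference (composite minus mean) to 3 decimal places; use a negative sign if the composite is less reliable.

0.145

Var(sum) = 3 + 2.64 = 5.64; true-score variance = 2.07 + 2.64 = 4.71; composite reliability = 0.8351.
Mean component reliability = 0.6900.
Difference = 0.8351 − 0.6900 = 0.145.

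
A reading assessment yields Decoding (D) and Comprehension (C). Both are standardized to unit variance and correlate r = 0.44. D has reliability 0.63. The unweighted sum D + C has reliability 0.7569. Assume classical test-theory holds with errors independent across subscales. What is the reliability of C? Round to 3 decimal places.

Var(D+C) = 2 + 2·0.44 = 2.880.
True-score variance = ρ_D + ρ_C + 2·0.44, so 0.7569 = (0.63 + ρ_C + 0.88) / 2.880.
ρ_C = 0.7569·2.880 − 0.63 − 0.88 = 0.670.

0.670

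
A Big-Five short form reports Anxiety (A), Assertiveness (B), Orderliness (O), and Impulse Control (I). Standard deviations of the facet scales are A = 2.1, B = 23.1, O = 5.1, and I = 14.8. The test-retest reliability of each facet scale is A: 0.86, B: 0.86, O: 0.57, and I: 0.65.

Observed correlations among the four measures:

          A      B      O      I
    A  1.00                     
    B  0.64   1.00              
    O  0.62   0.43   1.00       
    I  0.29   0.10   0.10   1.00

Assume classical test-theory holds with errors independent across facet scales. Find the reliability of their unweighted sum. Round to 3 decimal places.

0.846

Var(A+B+O+I) = 2.1² + 23.1² + 5.1² + 14.8² + 2·[2.1·23.1·0.64 + 2.1·5.1·0.62 + 2.1·14.8·0.29 + 23.1·5.1·0.43 + 23.1·14.8·0.10 + 5.1·14.8·0.10] = 783.07 + 278.188 = 1061.26.
Under uncorrelated errors the observed covariances equal the true-score covariances, so only the own-variance terms attenuate.
True-score variance = [2.1²·0.86 + 23.1²·0.86 + 5.1²·0.57 + 14.8²·0.65] + 278.188 = 619.899 + 278.188 = 898.087.
Reliability = 898.087 / 1061.26 = 0.846.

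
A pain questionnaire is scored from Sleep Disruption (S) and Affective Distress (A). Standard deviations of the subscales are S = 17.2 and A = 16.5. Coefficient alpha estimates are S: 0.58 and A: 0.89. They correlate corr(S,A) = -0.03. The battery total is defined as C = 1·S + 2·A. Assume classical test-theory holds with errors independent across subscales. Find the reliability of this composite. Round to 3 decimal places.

Var(C) = 17.2² + 2²·16.5² + 2·[2·17.2·16.5·(-0.03)] = 1384.84 − 34.056 = 1350.78.
Because errors are independent across components, Cov(Tᵢ,Tⱼ) = Cov(Xᵢ,Xⱼ); the off-diagonal part of the true-score variance is the same as above.
True-score variance = [17.2²·0.58 + 2²·16.5²·0.89] − 34.056 = 1140.8 − 34.056 = 1106.74.
Reliability = 1106.74 / 1350.78 = 0.819.

0.819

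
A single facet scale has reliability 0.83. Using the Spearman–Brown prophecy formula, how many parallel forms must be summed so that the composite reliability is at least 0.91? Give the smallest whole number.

3

k ≥ ρ*(1−ρ₁)/(ρ₁(1−ρ*)) = 0.91·0.17 / (0.83·0.09) = 2.071.
Smallest integer k = 3.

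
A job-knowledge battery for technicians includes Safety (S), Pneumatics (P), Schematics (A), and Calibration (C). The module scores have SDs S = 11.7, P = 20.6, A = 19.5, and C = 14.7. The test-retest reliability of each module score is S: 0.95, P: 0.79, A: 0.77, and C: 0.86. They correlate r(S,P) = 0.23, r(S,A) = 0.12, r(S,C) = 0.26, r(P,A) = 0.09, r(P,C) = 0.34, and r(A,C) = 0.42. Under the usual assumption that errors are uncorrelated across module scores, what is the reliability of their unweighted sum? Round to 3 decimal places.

0.889

Var(S+P+A+C) = 11.7² + 20.6² + 19.5² + 14.7² + 2·[11.7·20.6·0.23 + 11.7·19.5·0.12 + 11.7·14.7·0.26 + 20.6·19.5·0.09 + 20.6·14.7·0.34 + 19.5·14.7·0.42] = 1157.59 + 774.07 = 1931.66.
Because errors are independent across components, Cov(Tᵢ,Tⱼ) = Cov(Xᵢ,Xⱼ); the off-diagonal part of the true-score variance is the same as above.
True-score variance = [11.7²·0.95 + 20.6²·0.79 + 19.5²·0.77 + 14.7²·0.86] + 774.07 = 943.92 + 774.07 = 1717.99.
Reliability = 1717.99 / 1931.66 = 0.889.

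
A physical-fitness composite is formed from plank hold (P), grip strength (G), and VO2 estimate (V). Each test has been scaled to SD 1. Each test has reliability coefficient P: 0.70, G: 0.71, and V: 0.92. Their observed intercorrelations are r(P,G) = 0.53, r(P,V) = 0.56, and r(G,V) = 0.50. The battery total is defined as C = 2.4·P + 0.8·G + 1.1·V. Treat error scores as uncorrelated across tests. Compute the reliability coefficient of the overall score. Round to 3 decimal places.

0.851

Var(C) = 2.4² + 0.8² + 1.1² + 2·[1.92·0.53 + 2.64·0.56 + 0.88·0.50] = 7.61 + 5.872 = 13.482.
Because errors are independent across components, Cov(Tᵢ,Tⱼ) = Cov(Xᵢ,Xⱼ); the off-diagonal part of the true-score variance is the same as above.
True-score variance = [2.4²·0.70 + 0.8²·0.71 + 1.1²·0.92] + 5.872 = 5.5996 + 5.872 = 11.4716.
Reliability = 11.4716 / 13.482 = 0.851.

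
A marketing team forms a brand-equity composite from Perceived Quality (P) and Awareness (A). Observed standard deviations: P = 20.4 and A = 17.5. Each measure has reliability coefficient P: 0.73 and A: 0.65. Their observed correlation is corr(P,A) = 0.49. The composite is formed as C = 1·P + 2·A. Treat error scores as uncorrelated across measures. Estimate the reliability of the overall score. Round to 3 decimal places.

Var(C) = 20.4² + 2²·17.5² + 2·[2·20.4·17.5·0.49] = 1641.16 + 699.72 = 2340.88.
Because errors are independent across components, Cov(Tᵢ,Tⱼ) = Cov(Xᵢ,Xⱼ); the off-diagonal part of the true-score variance is the same as above.
True-score variance = [20.4²·0.73 + 2²·17.5²·0.65] + 699.72 = 1100.05 + 699.72 = 1799.77.
Reliability = 1799.77 / 2340.88 = 0.769.

0.769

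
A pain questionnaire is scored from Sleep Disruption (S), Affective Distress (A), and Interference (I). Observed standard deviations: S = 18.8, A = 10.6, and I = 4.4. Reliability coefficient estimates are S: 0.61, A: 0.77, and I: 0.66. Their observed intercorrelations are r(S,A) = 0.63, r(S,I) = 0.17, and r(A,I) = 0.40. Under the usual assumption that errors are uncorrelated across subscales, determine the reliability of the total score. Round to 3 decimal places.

Var(S+A+I) = 18.8² + 10.6² + 4.4² + 2·[18.8·10.6·0.63 + 18.8·4.4·0.17 + 10.6·4.4·0.40] = 485.16 + 316.53 = 801.69.
Because errors are independent across components, Cov(Tᵢ,Tⱼ) = Cov(Xᵢ,Xⱼ); the off-diagonal part of the true-score variance is the same as above.
True-score variance = [18.8²·0.61 + 10.6²·0.77 + 4.4²·0.66] + 316.53 = 314.893 + 316.53 = 631.423.
Reliability = 631.423 / 801.69 = 0.788.

0.788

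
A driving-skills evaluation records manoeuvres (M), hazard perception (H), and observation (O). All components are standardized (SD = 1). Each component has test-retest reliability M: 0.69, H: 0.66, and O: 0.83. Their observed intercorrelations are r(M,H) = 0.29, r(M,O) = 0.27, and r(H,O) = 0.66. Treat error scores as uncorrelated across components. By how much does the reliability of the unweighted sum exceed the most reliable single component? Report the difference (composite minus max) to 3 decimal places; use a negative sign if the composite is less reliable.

0.019

Var(sum) = 3 + 2.44 = 5.44; true-score variance = 2.18 + 2.44 = 4.62; composite reliability = 0.8493.
Max component reliability = 0.8300.
Difference = 0.8493 − 0.8300 = 0.019.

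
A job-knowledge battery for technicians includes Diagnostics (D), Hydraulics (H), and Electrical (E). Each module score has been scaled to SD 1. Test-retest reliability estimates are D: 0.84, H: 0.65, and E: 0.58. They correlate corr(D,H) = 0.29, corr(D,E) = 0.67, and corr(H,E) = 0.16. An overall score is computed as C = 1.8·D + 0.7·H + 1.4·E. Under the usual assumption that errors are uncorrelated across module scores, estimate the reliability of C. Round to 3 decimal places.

0.850

Var(C) = 1.8² + 0.7² + 1.4² + 2·[1.26·0.29 + 2.52·0.67 + 0.98·0.16] = 5.69 + 4.4212 = 10.1112.
With uncorrelated errors the cross-covariances are all true-score covariance, so they carry over unchanged; only the diagonal terms shrink to ρᵢσᵢ².
True-score variance = [1.8²·0.84 + 0.7²·0.65 + 1.4²·0.58] + 4.4212 = 4.1769 + 4.4212 = 8.5981.
Reliability = 8.5981 / 10.1112 = 0.850.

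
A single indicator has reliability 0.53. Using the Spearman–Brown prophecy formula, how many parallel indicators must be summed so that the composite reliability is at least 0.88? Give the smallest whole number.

k ≥ ρ*(1−ρ₁)/(ρ₁(1−ρ*)) = 0.88·0.47 / (0.53·0.12) = 6.503.
Smallest integer k = 7.

7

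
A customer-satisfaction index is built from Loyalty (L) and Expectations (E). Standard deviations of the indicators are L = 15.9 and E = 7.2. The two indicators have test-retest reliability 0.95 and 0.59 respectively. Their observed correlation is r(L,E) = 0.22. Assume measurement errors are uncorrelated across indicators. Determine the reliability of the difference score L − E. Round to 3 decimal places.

0.867

Var(L−E) = 15.9² + 7.2² − 2·15.9·7.2·0.22 = 304.65 − 50.3712 = 254.279.
Because errors are independent across components, Cov(Tᵢ,Tⱼ) = Cov(Xᵢ,Xⱼ); the off-diagonal part of the true-score variance is the same as above.
True-score variance = [15.9²·0.95 + 7.2²·0.59] − 50.3712 = 270.755 − 50.3712 = 220.384.
Reliability = 220.384 / 254.279 = 0.867.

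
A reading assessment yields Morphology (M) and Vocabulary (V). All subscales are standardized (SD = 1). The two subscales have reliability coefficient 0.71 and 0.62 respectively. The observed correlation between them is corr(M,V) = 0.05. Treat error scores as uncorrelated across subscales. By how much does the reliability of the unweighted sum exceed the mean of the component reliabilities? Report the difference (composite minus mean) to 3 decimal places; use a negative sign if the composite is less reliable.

0.016

Var(sum) = 2 + 0.1 = 2.1; true-score variance = 1.33 + 0.1 = 1.43; composite reliability = 0.6810.
Mean component reliability = 0.6650.
Difference = 0.6810 − 0.6650 = 0.016.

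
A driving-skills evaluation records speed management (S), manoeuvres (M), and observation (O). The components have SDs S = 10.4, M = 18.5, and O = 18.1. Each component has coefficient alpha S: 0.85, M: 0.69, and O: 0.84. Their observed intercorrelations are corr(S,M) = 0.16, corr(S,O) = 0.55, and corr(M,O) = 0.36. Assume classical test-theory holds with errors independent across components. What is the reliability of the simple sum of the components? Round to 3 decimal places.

0.864

Var(S+M+O) = 10.4² + 18.5² + 18.1² + 2·[10.4·18.5·0.16 + 10.4·18.1·0.55 + 18.5·18.1·0.36] = 778.02 + 509.724 = 1287.74.
Under uncorrelated errors the observed covariances equal the true-score covariances, so only the own-variance terms attenuate.
True-score variance = [10.4²·0.85 + 18.5²·0.69 + 18.1²·0.84] + 509.724 = 603.281 + 509.724 = 1113.
Reliability = 1113 / 1287.74 = 0.864.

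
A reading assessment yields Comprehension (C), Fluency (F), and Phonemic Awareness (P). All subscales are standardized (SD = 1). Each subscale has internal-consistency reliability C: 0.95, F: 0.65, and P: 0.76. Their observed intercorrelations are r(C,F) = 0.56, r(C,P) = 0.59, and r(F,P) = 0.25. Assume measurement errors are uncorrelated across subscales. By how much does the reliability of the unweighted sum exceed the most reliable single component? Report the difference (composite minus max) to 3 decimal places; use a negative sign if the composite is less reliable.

-0.060

Var(sum) = 3 + 2.8 = 5.8; true-score variance = 2.36 + 2.8 = 5.16; composite reliability = 0.8897.
Max component reliability = 0.9500.
Difference = 0.8897 − 0.9500 = -0.060.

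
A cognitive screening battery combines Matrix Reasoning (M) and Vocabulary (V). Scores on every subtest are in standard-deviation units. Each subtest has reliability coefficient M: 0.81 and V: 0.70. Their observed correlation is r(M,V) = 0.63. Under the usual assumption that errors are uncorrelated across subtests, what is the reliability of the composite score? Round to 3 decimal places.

Var(M+V) = 2 + 2·[0.63] = 2 + 1.26 = 3.26.
With uncorrelated errors the cross-covariances are all true-score covariance, so they carry over unchanged; only the diagonal terms shrink to ρᵢσᵢ².
True-score variance = [0.81 + 0.70] + 1.26 = 1.51 + 1.26 = 2.77.
Reliability = 2.77 / 3.26 = 0.850.

0.850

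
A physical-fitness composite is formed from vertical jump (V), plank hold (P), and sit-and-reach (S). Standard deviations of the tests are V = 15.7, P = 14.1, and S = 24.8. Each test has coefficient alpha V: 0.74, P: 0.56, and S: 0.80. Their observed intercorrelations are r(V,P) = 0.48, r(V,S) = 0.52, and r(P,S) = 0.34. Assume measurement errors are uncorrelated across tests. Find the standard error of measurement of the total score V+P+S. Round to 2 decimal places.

Var(total) = 1060.34 + 855.232 = 1915.57.
True-score variance = 785.768 + 855.232 = 1641, so reliability = 0.8567.
Error variance = 1915.57 − 1641 = 274.572; SEM = √274.572 = 16.57.

16.57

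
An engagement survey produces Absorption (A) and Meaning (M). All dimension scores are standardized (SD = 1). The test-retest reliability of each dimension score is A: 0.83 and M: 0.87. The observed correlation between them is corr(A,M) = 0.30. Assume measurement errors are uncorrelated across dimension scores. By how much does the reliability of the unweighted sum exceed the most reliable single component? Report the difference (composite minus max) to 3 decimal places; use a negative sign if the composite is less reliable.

Var(sum) = 2 + 0.6 = 2.6; true-score variance = 1.7 + 0.6 = 2.3; composite reliability = 0.8846.
Max component reliability = 0.8700.
Difference = 0.8846 − 0.8700 = 0.015.

0.015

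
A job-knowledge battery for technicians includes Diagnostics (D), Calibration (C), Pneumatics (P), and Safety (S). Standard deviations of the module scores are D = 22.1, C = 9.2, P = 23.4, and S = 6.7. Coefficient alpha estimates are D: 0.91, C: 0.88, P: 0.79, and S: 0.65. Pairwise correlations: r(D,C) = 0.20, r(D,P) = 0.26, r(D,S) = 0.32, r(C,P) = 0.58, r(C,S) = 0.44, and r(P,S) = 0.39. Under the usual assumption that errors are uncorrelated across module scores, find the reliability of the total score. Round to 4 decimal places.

Var(D+C+P+S) = 22.1² + 9.2² + 23.4² + 6.7² + 2·[22.1·9.2·0.20 + 22.1·23.4·0.26 + 22.1·6.7·0.32 + 9.2·23.4·0.58 + 9.2·6.7·0.44 + 23.4·6.7·0.39] = 1165.5 + 871.262 = 2036.76.
With uncorrelated errors the cross-covariances are all true-score covariance, so they carry over unchanged; only the diagonal terms shrink to ρᵢσᵢ².
True-score variance = [22.1²·0.91 + 9.2²·0.88 + 23.4²·0.79 + 6.7²·0.65] + 871.262 = 980.687 + 871.262 = 1851.95.
Reliability = 1851.95 / 2036.76 = 0.9093.

0.9093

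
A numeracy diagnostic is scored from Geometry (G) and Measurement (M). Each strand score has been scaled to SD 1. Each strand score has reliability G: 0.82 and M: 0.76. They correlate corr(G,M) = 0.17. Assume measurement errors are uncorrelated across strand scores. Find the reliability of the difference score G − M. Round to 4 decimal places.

0.7470

Var(G−M) = 1 + 1 − 2·0.17 = 2 − 0.34 = 1.66.
With uncorrelated errors the cross-covariances are all true-score covariance, so they carry over unchanged; only the diagonal terms shrink to ρᵢσᵢ².
True-score variance = [0.82 + 0.76] − 0.34 = 1.58 − 0.34 = 1.24.
Reliability = 1.24 / 1.66 = 0.7470.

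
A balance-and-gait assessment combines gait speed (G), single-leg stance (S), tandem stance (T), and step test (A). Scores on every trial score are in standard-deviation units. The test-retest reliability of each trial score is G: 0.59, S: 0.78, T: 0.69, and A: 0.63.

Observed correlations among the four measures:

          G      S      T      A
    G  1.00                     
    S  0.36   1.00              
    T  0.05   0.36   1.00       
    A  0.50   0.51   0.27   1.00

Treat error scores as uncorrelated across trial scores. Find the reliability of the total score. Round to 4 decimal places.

Var(G+S+T+A) = 4 + 2·[0.36 + 0.05 + 0.50 + 0.36 + 0.51 + 0.27] = 4 + 4.1 = 8.1.
With uncorrelated errors the cross-covariances are all true-score covariance, so they carry over unchanged; only the diagonal terms shrink to ρᵢσᵢ².
True-score variance = [0.59 + 0.78 + 0.69 + 0.63] + 4.1 = 2.69 + 4.1 = 6.79.
Reliability = 6.79 / 8.1 = 0.8383.

0.8383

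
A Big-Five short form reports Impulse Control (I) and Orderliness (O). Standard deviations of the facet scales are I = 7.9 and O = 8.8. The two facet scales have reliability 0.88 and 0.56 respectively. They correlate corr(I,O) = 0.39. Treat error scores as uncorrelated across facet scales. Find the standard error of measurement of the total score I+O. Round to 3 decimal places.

6.447

Var(total) = 139.85 + 54.2256 = 194.076.
True-score variance = 98.2872 + 54.2256 = 152.513, so reliability = 0.7858.
Error variance = 194.076 − 152.513 = 41.5628; SEM = √41.5628 = 6.447.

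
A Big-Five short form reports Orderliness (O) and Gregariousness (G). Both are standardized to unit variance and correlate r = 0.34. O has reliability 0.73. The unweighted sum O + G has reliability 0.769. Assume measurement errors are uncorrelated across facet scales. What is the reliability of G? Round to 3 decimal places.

Var(O+G) = 2 + 2·0.34 = 2.680.
True-score variance = ρ_O + ρ_G + 2·0.34, so 0.769 = (0.73 + ρ_G + 0.68) / 2.680.
ρ_G = 0.769·2.680 − 0.73 − 0.68 = 0.651.

0.651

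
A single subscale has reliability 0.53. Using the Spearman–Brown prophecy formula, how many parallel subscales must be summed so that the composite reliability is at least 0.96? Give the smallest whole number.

22

k ≥ ρ*(1−ρ₁)/(ρ₁(1−ρ*)) = 0.96·0.47 / (0.53·0.04) = 21.283.
Smallest integer k = 22.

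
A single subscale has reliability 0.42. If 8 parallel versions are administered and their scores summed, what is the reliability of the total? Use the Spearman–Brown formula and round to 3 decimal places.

0.853

ρ_k = kρ / (1 + (k−1)ρ) = 8·0.42 / (1 + 7·0.42) = 3.360 / 3.940 = 0.853.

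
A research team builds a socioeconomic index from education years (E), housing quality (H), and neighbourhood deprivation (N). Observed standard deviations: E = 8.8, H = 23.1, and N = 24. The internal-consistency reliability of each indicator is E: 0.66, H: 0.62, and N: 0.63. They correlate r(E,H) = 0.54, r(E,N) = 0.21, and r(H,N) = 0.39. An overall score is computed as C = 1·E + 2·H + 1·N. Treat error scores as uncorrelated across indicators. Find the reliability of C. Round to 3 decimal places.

0.749

Var(C) = 8.8² + 2²·23.1² + 24² + 2·[2·8.8·23.1·0.54 + 8.8·24·0.21 + 2·23.1·24·0.39] = 2787.88 + 1392.65 = 4180.53.
Under uncorrelated errors the observed covariances equal the true-score covariances, so only the own-variance terms attenuate.
True-score variance = [8.8²·0.66 + 2²·23.1²·0.62 + 24²·0.63] + 1392.65 = 1737.34 + 1392.65 = 3130.
Reliability = 3130 / 4180.53 = 0.749.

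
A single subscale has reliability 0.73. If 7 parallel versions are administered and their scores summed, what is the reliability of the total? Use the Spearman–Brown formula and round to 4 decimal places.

0.9498

ρ_k = kρ / (1 + (k−1)ρ) = 7·0.73 / (1 + 6·0.73) = 5.110 / 5.380 = 0.9498.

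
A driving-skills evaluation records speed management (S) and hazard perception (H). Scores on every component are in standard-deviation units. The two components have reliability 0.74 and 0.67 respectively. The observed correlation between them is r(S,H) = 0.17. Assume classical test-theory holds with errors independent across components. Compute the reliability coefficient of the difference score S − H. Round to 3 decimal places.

0.645

Var(S−H) = 1 + 1 − 2·0.17 = 2 − 0.34 = 1.66.
Because errors are independent across components, Cov(Tᵢ,Tⱼ) = Cov(Xᵢ,Xⱼ); the off-diagonal part of the true-score variance is the same as above.
True-score variance = [0.74 + 0.67] − 0.34 = 1.41 − 0.34 = 1.07.
Reliability = 1.07 / 1.66 = 0.645.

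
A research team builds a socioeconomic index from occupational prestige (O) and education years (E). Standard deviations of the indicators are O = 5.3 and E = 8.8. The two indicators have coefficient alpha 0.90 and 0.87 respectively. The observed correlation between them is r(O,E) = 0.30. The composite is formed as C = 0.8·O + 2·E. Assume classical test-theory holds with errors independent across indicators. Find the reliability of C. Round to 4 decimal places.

0.8871

Var(C) = 0.8²·5.3² + 2²·8.8² + 2·[1.6·5.3·8.8·0.30] = 327.738 + 44.7744 = 372.512.
Under uncorrelated errors the observed covariances equal the true-score covariances, so only the own-variance terms attenuate.
True-score variance = [0.8²·5.3²·0.90 + 2²·8.8²·0.87] + 44.7744 = 285.671 + 44.7744 = 330.445.
Reliability = 330.445 / 372.512 = 0.8871.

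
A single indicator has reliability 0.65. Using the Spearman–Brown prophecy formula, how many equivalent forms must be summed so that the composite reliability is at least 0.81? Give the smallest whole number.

3

k ≥ ρ*(1−ρ₁)/(ρ₁(1−ρ*)) = 0.81·0.35 / (0.65·0.19) = 2.296.
Smallest integer k = 3.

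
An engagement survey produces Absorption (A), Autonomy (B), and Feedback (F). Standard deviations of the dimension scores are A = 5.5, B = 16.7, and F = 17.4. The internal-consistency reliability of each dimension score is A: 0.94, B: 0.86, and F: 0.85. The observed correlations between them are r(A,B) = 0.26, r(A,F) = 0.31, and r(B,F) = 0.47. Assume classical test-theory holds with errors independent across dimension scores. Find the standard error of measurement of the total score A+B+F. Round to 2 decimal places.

9.29

Var(total) = 611.9 + 380.241 = 992.141.
True-score variance = 525.626 + 380.241 = 905.868, so reliability = 0.9130.
Error variance = 992.141 − 905.868 = 86.2736; SEM = √86.2736 = 9.29.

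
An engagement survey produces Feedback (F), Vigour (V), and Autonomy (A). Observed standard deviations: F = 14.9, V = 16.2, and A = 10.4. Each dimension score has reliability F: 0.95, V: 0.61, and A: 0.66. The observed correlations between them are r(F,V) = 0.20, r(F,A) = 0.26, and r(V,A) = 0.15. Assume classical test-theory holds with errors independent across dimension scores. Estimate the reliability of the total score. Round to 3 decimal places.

Var(F+V+A) = 14.9² + 16.2² + 10.4² + 2·[14.9·16.2·0.20 + 14.9·10.4·0.26 + 16.2·10.4·0.15] = 592.61 + 227.675 = 820.285.
Because errors are independent across components, Cov(Tᵢ,Tⱼ) = Cov(Xᵢ,Xⱼ); the off-diagonal part of the true-score variance is the same as above.
True-score variance = [14.9²·0.95 + 16.2²·0.61 + 10.4²·0.66] + 227.675 = 442.384 + 227.675 = 670.059.
Reliability = 670.059 / 820.285 = 0.817.

0.817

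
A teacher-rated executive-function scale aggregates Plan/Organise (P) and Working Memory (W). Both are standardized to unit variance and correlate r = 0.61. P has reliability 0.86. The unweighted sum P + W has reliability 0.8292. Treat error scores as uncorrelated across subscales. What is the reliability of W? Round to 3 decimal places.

0.590

Var(P+W) = 2 + 2·0.61 = 3.220.
True-score variance = ρ_P + ρ_W + 2·0.61, so 0.8292 = (0.86 + ρ_W + 1.22) / 3.220.
ρ_W = 0.8292·3.220 − 0.86 − 1.22 = 0.590.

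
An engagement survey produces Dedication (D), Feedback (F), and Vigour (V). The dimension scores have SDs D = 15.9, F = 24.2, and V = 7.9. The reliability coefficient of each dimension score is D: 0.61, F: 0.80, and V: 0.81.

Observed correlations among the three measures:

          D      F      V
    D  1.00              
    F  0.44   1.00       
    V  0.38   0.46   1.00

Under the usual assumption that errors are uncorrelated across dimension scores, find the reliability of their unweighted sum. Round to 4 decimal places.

0.8494

Var(D+F+V) = 15.9² + 24.2² + 7.9² + 2·[15.9·24.2·0.44 + 15.9·7.9·0.38 + 24.2·7.9·0.46] = 900.86 + 609.956 = 1510.82.
Under uncorrelated errors the observed covariances equal the true-score covariances, so only the own-variance terms attenuate.
True-score variance = [15.9²·0.61 + 24.2²·0.80 + 7.9²·0.81] + 609.956 = 673.278 + 609.956 = 1283.23.
Reliability = 1283.23 / 1510.82 = 0.8494.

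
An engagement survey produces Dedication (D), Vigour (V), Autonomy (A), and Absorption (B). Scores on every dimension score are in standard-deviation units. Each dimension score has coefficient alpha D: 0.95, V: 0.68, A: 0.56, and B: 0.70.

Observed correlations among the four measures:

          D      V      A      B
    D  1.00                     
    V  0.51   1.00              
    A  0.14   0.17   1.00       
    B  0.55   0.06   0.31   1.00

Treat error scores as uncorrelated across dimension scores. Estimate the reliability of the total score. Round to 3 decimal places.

0.852

Var(D+V+A+B) = 4 + 2·[0.51 + 0.14 + 0.55 + 0.17 + 0.06 + 0.31] = 4 + 3.48 = 7.48.
Because errors are independent across components, Cov(Tᵢ,Tⱼ) = Cov(Xᵢ,Xⱼ); the off-diagonal part of the true-score variance is the same as above.
True-score variance = [0.95 + 0.68 + 0.56 + 0.70] + 3.48 = 2.89 + 3.48 = 6.37.
Reliability = 6.37 / 7.48 = 0.852.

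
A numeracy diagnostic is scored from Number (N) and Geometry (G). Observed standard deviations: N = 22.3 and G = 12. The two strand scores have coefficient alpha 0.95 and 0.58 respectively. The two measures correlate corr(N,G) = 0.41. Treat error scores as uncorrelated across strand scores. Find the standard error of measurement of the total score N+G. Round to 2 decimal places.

Var(total) = 641.29 + 219.432 = 860.722.
True-score variance = 555.946 + 219.432 = 775.378, so reliability = 0.9008.
Error variance = 860.722 − 775.378 = 85.3445; SEM = √85.3445 = 9.24.

9.24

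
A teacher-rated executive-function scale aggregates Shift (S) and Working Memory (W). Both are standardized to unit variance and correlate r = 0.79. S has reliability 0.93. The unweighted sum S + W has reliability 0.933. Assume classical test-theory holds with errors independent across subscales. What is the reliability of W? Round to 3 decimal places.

0.830

Var(S+W) = 2 + 2·0.79 = 3.580.
True-score variance = ρ_S + ρ_W + 2·0.79, so 0.933 = (0.93 + ρ_W + 1.58) / 3.580.
ρ_W = 0.933·3.580 − 0.93 − 1.58 = 0.830.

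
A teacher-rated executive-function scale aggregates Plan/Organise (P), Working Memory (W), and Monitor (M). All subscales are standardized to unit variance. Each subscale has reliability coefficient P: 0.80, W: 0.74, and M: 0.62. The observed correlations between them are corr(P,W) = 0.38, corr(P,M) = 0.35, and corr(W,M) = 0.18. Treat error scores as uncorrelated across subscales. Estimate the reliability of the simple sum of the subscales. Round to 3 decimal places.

0.826

Var(P+W+M) = 3 + 2·[0.38 + 0.35 + 0.18] = 3 + 1.82 = 4.82.
Under uncorrelated errors the observed covariances equal the true-score covariances, so only the own-variance terms attenuate.
True-score variance = [0.80 + 0.74 + 0.62] + 1.82 = 2.16 + 1.82 = 3.98.
Reliability = 3.98 / 4.82 = 0.826.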